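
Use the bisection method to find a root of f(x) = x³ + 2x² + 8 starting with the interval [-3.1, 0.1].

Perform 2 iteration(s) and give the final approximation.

f(x) = x³ + 2x² + 8
Initial interval: [-3.1, 0.1]

Iteration 1:
  c_1 = (-3.100000 + 0.100000)/2 = -1.500000
  f(c_1) = f(-1.500000) = 9.125000
  f(a) × f(c) < 0, new interval: [-3.100000, -1.500000]
Iteration 2:
  c_2 = (-3.100000 + (-1.500000))/2 = -2.300000
  f(c_2) = f(-2.300000) = 6.413000
  f(a) × f(c) < 0, new interval: [-3.100000, -2.300000]

After 2 iteration(s), the approximation is c_2 = -2.300000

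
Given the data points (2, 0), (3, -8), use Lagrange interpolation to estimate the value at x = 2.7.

Lagrange interpolation formula:
P(x) = Σ yᵢ × Lᵢ(x)
where Lᵢ(x) = Π_{j≠i} (x - xⱼ)/(xᵢ - xⱼ)

L_0(2.7) = (2.7 - 3)/(2 - 3) = 0.300000
L_1(2.7) = (2.7 - 2)/(3 - 2) = 0.700000

P(2.7) = 0×L_0(2.7) + (-8)×L_1(2.7)
P(2.7) = -5.600000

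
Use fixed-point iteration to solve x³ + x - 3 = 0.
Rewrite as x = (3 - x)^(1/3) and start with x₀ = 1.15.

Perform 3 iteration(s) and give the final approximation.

Equation: x³ + x - 3 = 0
Fixed-point form: x = (3 - x)^(1/3)
x₀ = 1.15

x_1 = g(1.150000) = 1.227601
x_2 = g(1.227601) = 1.210191
x_3 = g(1.210191) = 1.214140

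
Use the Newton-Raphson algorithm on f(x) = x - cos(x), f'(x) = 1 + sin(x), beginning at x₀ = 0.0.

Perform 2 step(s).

f(x) = x - cos(x)
f'(x) = 1 + sin(x)
x₀ = 0.0

Newton-Raphson formula: x_{n+1} = x_n - f(x_n)/f'(x_n)

Iteration 1:
  f(0.000000) = -1.000000
  f'(0.000000) = 1.000000
  x_1 = 0.000000 - (-1.000000)/1.000000 = 1.000000
Iteration 2:
  f(1.000000) = 0.459698
  f'(1.000000) = 1.841471
  x_2 = 1.000000 - 0.459698/1.841471 = 0.750364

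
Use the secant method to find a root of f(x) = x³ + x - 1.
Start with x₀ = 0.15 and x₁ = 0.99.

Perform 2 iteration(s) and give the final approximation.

f(x) = x³ + x - 1
x₀ = 0.15, x₁ = 0.99

Secant formula: x_{n+1} = x_n - f(x_n)(x_n - x_{n-1})/(f(x_n) - f(x_{n-1}))

Iteration 1:
  f(0.150000) = -0.846625
  f(0.990000) = 0.960299
  x_2 = 0.990000 - 0.960299×(0.990000 - 0.150000)/(0.960299 - (-0.846625))
       = 0.543578
Iteration 2:
  f(0.990000) = 0.960299
  f(0.543578) = -0.295808
  x_3 = 0.543578 - (-0.295808)×(0.543578 - 0.990000)/(-0.295808 - 0.960299)
       = 0.648708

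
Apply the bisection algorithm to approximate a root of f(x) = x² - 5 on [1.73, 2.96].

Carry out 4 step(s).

f(x) = x² - 5
Initial interval: [1.73, 2.96]

Iteration 1:
  c_1 = (1.730000 + 2.960000)/2 = 2.345000
  f(c_1) = f(2.345000) = 0.499025
  f(a) × f(c) < 0, new interval: [1.730000, 2.345000]
Iteration 2:
  c_2 = (1.730000 + 2.345000)/2 = 2.037500
  f(c_2) = f(2.037500) = -0.848594
  f(a) × f(c) ≥ 0, new interval: [2.037500, 2.345000]
Iteration 3:
  c_3 = (2.037500 + 2.345000)/2 = 2.191250
  f(c_3) = f(2.191250) = -0.198423
  f(a) × f(c) ≥ 0, new interval: [2.191250, 2.345000]
Iteration 4:
  c_4 = (2.191250 + 2.345000)/2 = 2.268125
  f(c_4) = f(2.268125) = 0.144391
  f(a) × f(c) < 0, new interval: [2.191250, 2.268125]

After 4 iteration(s), the approximation is c_4 = 2.268125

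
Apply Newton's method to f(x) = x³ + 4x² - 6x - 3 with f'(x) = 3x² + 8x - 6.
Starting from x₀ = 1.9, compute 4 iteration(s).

f(x) = x³ + 4x² - 6x - 3
f'(x) = 3x² + 8x - 6
x₀ = 1.9

Newton-Raphson formula: x_{n+1} = x_n - f(x_n)/f'(x_n)

Iteration 1:
  f(1.900000) = 6.899000
  f'(1.900000) = 20.030000
  x_1 = 1.900000 - 6.899000/20.030000 = 1.555567
Iteration 2:
  f(1.555567) = 1.109891
  f'(1.555567) = 13.703896
  x_2 = 1.555567 - 1.109891/13.703896 = 1.474576
Iteration 3:
  f(1.474576) = 0.056318
  f'(1.474576) = 12.319726
  x_3 = 1.474576 - 0.056318/12.319726 = 1.470004
Iteration 4:
  f(1.470004) = 0.000176
  f'(1.470004) = 12.242773
  x_4 = 1.470004 - 0.000176/12.242773 = 1.469990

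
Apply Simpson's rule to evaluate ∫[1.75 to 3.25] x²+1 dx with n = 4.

f(x) = x²+1
a = 1.75, b = 3.25, n = 4
h = (b - a)/n = 0.375000

Simpson's rule: (h/3)[f(x₀) + 4f(x₁) + 2f(x₂) + ... + f(xₙ)]

x_0 = 1.7500, f(x_0) = 4.062500, coefficient = 1
x_1 = 2.1250, f(x_1) = 5.515625, coefficient = 4
x_2 = 2.5000, f(x_2) = 7.250000, coefficient = 2
x_3 = 2.8750, f(x_3) = 9.265625, coefficient = 4
x_4 = 3.2500, f(x_4) = 11.562500, coefficient = 1

I ≈ (0.375000/3) × 89.250000 = 11.156250
Exact value: 11.156250
Error: 0.000000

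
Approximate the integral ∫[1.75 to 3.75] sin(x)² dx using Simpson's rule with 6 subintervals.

f(x) = sin(x)²
a = 1.75, b = 3.75, n = 6
h = (b - a)/n = 0.333333

Simpson's rule: (h/3)[f(x₀) + 4f(x₁) + 2f(x₂) + ... + f(xₙ)]

x_0 = 1.7500, f(x_0) = 0.968228, coefficient = 1
x_1 = 2.0833, f(x_1) = 0.759518, coefficient = 4
x_2 = 2.4167, f(x_2) = 0.439675, coefficient = 2
x_3 = 2.7500, f(x_3) = 0.145665, coefficient = 4
x_4 = 3.0833, f(x_4) = 0.003390, coefficient = 2
x_5 = 3.4167, f(x_5) = 0.073776, coefficient = 4
x_6 = 3.7500, f(x_6) = 0.326682, coefficient = 1

I ≈ (0.333333/3) × 6.096879 = 0.677431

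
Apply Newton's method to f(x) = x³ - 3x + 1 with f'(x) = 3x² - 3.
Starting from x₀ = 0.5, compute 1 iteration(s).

f(x) = x³ - 3x + 1
f'(x) = 3x² - 3
x₀ = 0.5

Newton-Raphson formula: x_{n+1} = x_n - f(x_n)/f'(x_n)

Iteration 1:
  f(0.500000) = -0.375000
  f'(0.500000) = -2.250000
  x_1 = 0.500000 - (-0.375000)/(-2.250000) = 0.333333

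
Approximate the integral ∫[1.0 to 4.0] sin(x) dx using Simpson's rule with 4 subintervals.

f(x) = sin(x)
a = 1.0, b = 4.0, n = 4
h = (b - a)/n = 0.750000

Simpson's rule: (h/3)[f(x₀) + 4f(x₁) + 2f(x₂) + ... + f(xₙ)]

x_0 = 1.0000, f(x_0) = 0.841471, coefficient = 1
x_1 = 1.7500, f(x_1) = 0.983986, coefficient = 4
x_2 = 2.5000, f(x_2) = 0.598472, coefficient = 2
x_3 = 3.2500, f(x_3) = -0.108195, coefficient = 4
x_4 = 4.0000, f(x_4) = -0.756802, coefficient = 1

I ≈ (0.750000/3) × 4.784776 = 1.196194
Exact value: 1.193946
Error: 0.002248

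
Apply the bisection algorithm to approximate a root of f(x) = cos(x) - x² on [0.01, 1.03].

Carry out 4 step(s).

f(x) = cos(x) - x²
Initial interval: [0.01, 1.03]

Iteration 1:
  c_1 = (0.010000 + 1.030000)/2 = 0.520000
  f(c_1) = f(0.520000) = 0.597419
  f(a) × f(c) ≥ 0, new interval: [0.520000, 1.030000]
Iteration 2:
  c_2 = (0.520000 + 1.030000)/2 = 0.775000
  f(c_2) = f(0.775000) = 0.113796
  f(a) × f(c) ≥ 0, new interval: [0.775000, 1.030000]
Iteration 3:
  c_3 = (0.775000 + 1.030000)/2 = 0.902500
  f(c_3) = f(0.902500) = -0.194857
  f(a) × f(c) < 0, new interval: [0.775000, 0.902500]
Iteration 4:
  c_4 = (0.775000 + 0.902500)/2 = 0.838750
  f(c_4) = f(0.838750) = -0.035108
  f(a) × f(c) < 0, new interval: [0.775000, 0.838750]

After 4 iteration(s), the approximation is c_4 = 0.838750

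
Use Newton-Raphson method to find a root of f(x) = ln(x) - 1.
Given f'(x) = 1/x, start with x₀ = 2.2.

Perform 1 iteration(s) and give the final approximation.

f(x) = ln(x) - 1
f'(x) = 1/x
x₀ = 2.2

Newton-Raphson formula: x_{n+1} = x_n - f(x_n)/f'(x_n)

Iteration 1:
  f(2.200000) = -0.211543
  f'(2.200000) = 0.454545
  x_1 = 2.200000 - (-0.211543)/0.454545 = 2.665394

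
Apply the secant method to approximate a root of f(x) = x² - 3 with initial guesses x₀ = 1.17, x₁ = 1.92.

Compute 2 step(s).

f(x) = x² - 3
x₀ = 1.17, x₁ = 1.92

Secant formula: x_{n+1} = x_n - f(x_n)(x_n - x_{n-1})/(f(x_n) - f(x_{n-1}))

Iteration 1:
  f(1.170000) = -1.631100
  f(1.920000) = 0.686400
  x_2 = 1.920000 - 0.686400×(1.920000 - 1.170000)/(0.686400 - (-1.631100))
       = 1.697864
Iteration 2:
  f(1.920000) = 0.686400
  f(1.697864) = -0.117258
  x_3 = 1.697864 - (-0.117258)×(1.697864 - 1.920000)/(-0.117258 - 0.686400)
       = 1.730275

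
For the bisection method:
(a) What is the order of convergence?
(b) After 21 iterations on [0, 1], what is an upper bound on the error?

(a) Bisection has linear (order 1) convergence; the error is halved each step.

(b) Error bound = (b-a)/2^n = (1 - 0)/2^{21}
    = 1/2^{21}

(a) 1 (linear); (b) error ≤ 4.77e-07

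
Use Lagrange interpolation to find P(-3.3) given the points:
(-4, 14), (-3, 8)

Lagrange interpolation formula:
P(x) = Σ yᵢ × Lᵢ(x)
where Lᵢ(x) = Π_{j≠i} (x - xⱼ)/(xᵢ - xⱼ)

L_0(-3.3) = (-3.3 - (-3))/(-4 - (-3)) = 0.300000
L_1(-3.3) = (-3.3 - (-4))/(-3 - (-4)) = 0.700000

P(-3.3) = 14×L_0(-3.3) + 8×L_1(-3.3)
P(-3.3) = 9.800000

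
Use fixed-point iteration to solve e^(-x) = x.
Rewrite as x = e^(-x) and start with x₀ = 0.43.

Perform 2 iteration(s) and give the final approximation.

Equation: e^(-x) = x
Fixed-point form: x = e^(-x)
x₀ = 0.43

x_1 = g(0.430000) = 0.650509
x_2 = g(0.650509) = 0.521780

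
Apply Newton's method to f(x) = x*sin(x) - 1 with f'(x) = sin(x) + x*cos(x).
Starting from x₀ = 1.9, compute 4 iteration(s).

f(x) = x*sin(x) - 1
f'(x) = sin(x) + x*cos(x)
x₀ = 1.9

Newton-Raphson formula: x_{n+1} = x_n - f(x_n)/f'(x_n)

Iteration 1:
  f(1.900000) = 0.797970
  f'(1.900000) = 0.332050
  x_1 = 1.900000 - 0.797970/0.332050 = -0.503163
Iteration 2:
  f(-0.503163) = -0.757375
  f'(-0.503163) = -0.923001
  x_2 = -0.503163 - (-0.757375)/(-0.923001) = -1.323720
Iteration 3:
  f(-1.323720) = 0.283521
  f'(-1.323720) = -1.293374
  x_3 = -1.323720 - 0.283521/(-1.293374) = -1.104510
Iteration 4:
  f(-1.104510) = -0.013403
  f'(-1.104510) = -1.389801
  x_4 = -1.104510 - (-0.013403)/(-1.389801) = -1.114154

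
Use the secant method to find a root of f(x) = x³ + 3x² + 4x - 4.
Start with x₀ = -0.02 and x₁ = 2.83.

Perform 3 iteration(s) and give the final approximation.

f(x) = x³ + 3x² + 4x - 4
x₀ = -0.02, x₁ = 2.83

Secant formula: x_{n+1} = x_n - f(x_n)(x_n - x_{n-1})/(f(x_n) - f(x_{n-1}))

Iteration 1:
  f(-0.020000) = -4.078808
  f(2.830000) = 54.011887
  x_2 = 2.830000 - 54.011887×(2.830000 - (-0.020000))/(54.011887 - (-4.078808))
       = 0.180111
Iteration 2:
  f(2.830000) = 54.011887
  f(0.180111) = -3.176392
  x_3 = 0.180111 - (-3.176392)×(0.180111 - 2.830000)/(-3.176392 - 54.011887)
       = 0.327293
Iteration 3:
  f(0.180111) = -3.176392
  f(0.327293) = -2.334404
  x_4 = 0.327293 - (-2.334404)×(0.327293 - 0.180111)/(-2.334404 - (-3.176392))
       = 0.735354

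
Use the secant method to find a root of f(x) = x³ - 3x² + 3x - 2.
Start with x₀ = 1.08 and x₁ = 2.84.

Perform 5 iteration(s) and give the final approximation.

f(x) = x³ - 3x² + 3x - 2
x₀ = 1.08, x₁ = 2.84

Secant formula: x_{n+1} = x_n - f(x_n)(x_n - x_{n-1})/(f(x_n) - f(x_{n-1}))

Iteration 1:
  f(1.080000) = -0.999488
  f(2.840000) = 5.229504
  x_2 = 2.840000 - 5.229504×(2.840000 - 1.080000)/(5.229504 - (-0.999488))
       = 1.362405
Iteration 2:
  f(2.840000) = 5.229504
  f(1.362405) = -0.952403
  x_3 = 1.362405 - (-0.952403)×(1.362405 - 2.840000)/(-0.952403 - 5.229504)
       = 1.590048
Iteration 3:
  f(1.362405) = -0.952403
  f(1.590048) = -0.794571
  x_4 = 1.590048 - (-0.794571)×(1.590048 - 1.362405)/(-0.794571 - (-0.952403))
       = 2.736069
Iteration 4:
  f(1.590048) = -0.794571
  f(2.736069) = 4.232404
  x_5 = 2.736069 - 4.232404×(2.736069 - 1.590048)/(4.232404 - (-0.794571))
       = 1.771190
Iteration 5:
  f(2.736069) = 4.232404
  f(1.771190) = -0.541348
  x_6 = 1.771190 - (-0.541348)×(1.771190 - 2.736069)/(-0.541348 - 4.232404)
       = 1.880608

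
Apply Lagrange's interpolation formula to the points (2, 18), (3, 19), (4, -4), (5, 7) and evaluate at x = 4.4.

Lagrange interpolation formula:
P(x) = Σ yᵢ × Lᵢ(x)
where Lᵢ(x) = Π_{j≠i} (x - xⱼ)/(xᵢ - xⱼ)

L_0(4.4) = (4.4 - 3)/(2 - 3) × (4.4 - 4)/(2 - 4) × (4.4 - 5)/(2 - 5) = 0.056000
L_1(4.4) = (4.4 - 2)/(3 - 2) × (4.4 - 4)/(3 - 4) × (4.4 - 5)/(3 - 5) = -0.288000
L_2(4.4) = (4.4 - 2)/(4 - 2) × (4.4 - 3)/(4 - 3) × (4.4 - 5)/(4 - 5) = 1.008000
L_3(4.4) = (4.4 - 2)/(5 - 2) × (4.4 - 3)/(5 - 3) × (4.4 - 4)/(5 - 4) = 0.224000

P(4.4) = 18×L_0(4.4) + 19×L_1(4.4) + (-4)×L_2(4.4) + 7×L_3(4.4)
P(4.4) = -6.928000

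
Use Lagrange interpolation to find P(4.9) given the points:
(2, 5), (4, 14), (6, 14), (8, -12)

Lagrange interpolation formula:
P(x) = Σ yᵢ × Lᵢ(x)
where Lᵢ(x) = Π_{j≠i} (x - xⱼ)/(xᵢ - xⱼ)

L_0(4.9) = (4.9 - 4)/(2 - 4) × (4.9 - 6)/(2 - 6) × (4.9 - 8)/(2 - 8) = -0.063937
L_1(4.9) = (4.9 - 2)/(4 - 2) × (4.9 - 6)/(4 - 6) × (4.9 - 8)/(4 - 8) = 0.618062
L_2(4.9) = (4.9 - 2)/(6 - 2) × (4.9 - 4)/(6 - 4) × (4.9 - 8)/(6 - 8) = 0.505688
L_3(4.9) = (4.9 - 2)/(8 - 2) × (4.9 - 4)/(8 - 4) × (4.9 - 6)/(8 - 6) = -0.059813

P(4.9) = 5×L_0(4.9) + 14×L_1(4.9) + 14×L_2(4.9) + (-12)×L_3(4.9)
P(4.9) = 16.130562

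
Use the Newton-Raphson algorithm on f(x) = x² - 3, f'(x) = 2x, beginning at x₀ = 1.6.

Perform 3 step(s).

f(x) = x² - 3
f'(x) = 2x
x₀ = 1.6

Newton-Raphson formula: x_{n+1} = x_n - f(x_n)/f'(x_n)

Iteration 1:
  f(1.600000) = -0.440000
  f'(1.600000) = 3.200000
  x_1 = 1.600000 - (-0.440000)/3.200000 = 1.737500
Iteration 2:
  f(1.737500) = 0.018906
  f'(1.737500) = 3.475000
  x_2 = 1.737500 - 0.018906/3.475000 = 1.732059
Iteration 3:
  f(1.732059) = 0.000030
  f'(1.732059) = 3.464119
  x_3 = 1.732059 - 0.000030/3.464119 = 1.732051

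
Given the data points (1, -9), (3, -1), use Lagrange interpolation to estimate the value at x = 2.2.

Lagrange interpolation formula:
P(x) = Σ yᵢ × Lᵢ(x)
where Lᵢ(x) = Π_{j≠i} (x - xⱼ)/(xᵢ - xⱼ)

L_0(2.2) = (2.2 - 3)/(1 - 3) = 0.400000
L_1(2.2) = (2.2 - 1)/(3 - 1) = 0.600000

P(2.2) = (-9)×L_0(2.2) + (-1)×L_1(2.2)
P(2.2) = -4.200000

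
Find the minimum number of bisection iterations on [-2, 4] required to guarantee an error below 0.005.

We need (b-a)/2^n ≤ 0.005
(4 - (-2))/2^n ≤ 0.005
6/2^n ≤ 0.005
2^n ≥ 1200
n ≥ log₂(1200) = 10.23
n ≥ 11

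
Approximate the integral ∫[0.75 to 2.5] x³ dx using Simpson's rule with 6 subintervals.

f(x) = x³
a = 0.75, b = 2.5, n = 6
h = (b - a)/n = 0.291667

Simpson's rule: (h/3)[f(x₀) + 4f(x₁) + 2f(x₂) + ... + f(xₙ)]

x_0 = 0.7500, f(x_0) = 0.421875, coefficient = 1
x_1 = 1.0417, f(x_1) = 1.130281, coefficient = 4
x_2 = 1.3333, f(x_2) = 2.370370, coefficient = 2
x_3 = 1.6250, f(x_3) = 4.291016, coefficient = 4
x_4 = 1.9167, f(x_4) = 7.041088, coefficient = 2
x_5 = 2.2083, f(x_5) = 10.769459, coefficient = 4
x_6 = 2.5000, f(x_6) = 15.625000, coefficient = 1

I ≈ (0.291667/3) × 99.632813 = 9.686523
Exact value: 9.686523
Error: 0.000000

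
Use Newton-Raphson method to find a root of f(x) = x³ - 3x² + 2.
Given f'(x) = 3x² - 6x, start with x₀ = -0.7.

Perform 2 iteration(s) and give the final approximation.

f(x) = x³ - 3x² + 2
f'(x) = 3x² - 6x
x₀ = -0.7

Newton-Raphson formula: x_{n+1} = x_n - f(x_n)/f'(x_n)

Iteration 1:
  f(-0.700000) = 0.187000
  f'(-0.700000) = 5.670000
  x_1 = -0.700000 - 0.187000/5.670000 = -0.732981
Iteration 2:
  f(-0.732981) = -0.005583
  f'(-0.732981) = 6.009665
  x_2 = -0.732981 - (-0.005583)/6.009665 = -0.732052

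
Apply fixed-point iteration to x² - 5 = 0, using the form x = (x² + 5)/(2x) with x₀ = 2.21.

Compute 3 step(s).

Equation: x² - 5 = 0
Fixed-point form: x = (x² + 5)/(2x)
x₀ = 2.21

x_1 = g(2.210000) = 2.236222
x_2 = g(2.236222) = 2.236068
x_3 = g(2.236068) = 2.236068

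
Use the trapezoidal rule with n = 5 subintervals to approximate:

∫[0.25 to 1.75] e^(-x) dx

f(x) = e^(-x)
a = 0.25, b = 1.75, n = 5
h = (b - a)/n = 0.300000

Trapezoidal rule: (h/2)[f(x₀) + 2f(x₁) + 2f(x₂) + ... + f(xₙ)]

x_0 = 0.2500, f(x_0) = 0.778801, coefficient = 1
x_1 = 0.5500, f(x_1) = 0.576950, coefficient = 2
x_2 = 0.8500, f(x_2) = 0.427415, coefficient = 2
x_3 = 1.1500, f(x_3) = 0.316637, coefficient = 2
x_4 = 1.4500, f(x_4) = 0.234570, coefficient = 2
x_5 = 1.7500, f(x_5) = 0.173774, coefficient = 1

I ≈ (0.300000/2) × 4.063718 = 0.609558
Exact value: 0.605027
Error: 0.004531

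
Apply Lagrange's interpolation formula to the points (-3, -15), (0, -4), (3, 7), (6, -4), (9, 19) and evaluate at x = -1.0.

Lagrange interpolation formula:
P(x) = Σ yᵢ × Lᵢ(x)
where Lᵢ(x) = Π_{j≠i} (x - xⱼ)/(xᵢ - xⱼ)

L_0(-1.0) = (-1.0 - 0)/(-3 - 0) × (-1.0 - 3)/(-3 - 3) × (-1.0 - 6)/(-3 - 6) × (-1.0 - 9)/(-3 - 9) = 0.144033
L_1(-1.0) = (-1.0 - (-3))/(0 - (-3)) × (-1.0 - 3)/(0 - 3) × (-1.0 - 6)/(0 - 6) × (-1.0 - 9)/(0 - 9) = 1.152263
L_2(-1.0) = (-1.0 - (-3))/(3 - (-3)) × (-1.0 - 0)/(3 - 0) × (-1.0 - 6)/(3 - 6) × (-1.0 - 9)/(3 - 9) = -0.432099
L_3(-1.0) = (-1.0 - (-3))/(6 - (-3)) × (-1.0 - 0)/(6 - 0) × (-1.0 - 3)/(6 - 3) × (-1.0 - 9)/(6 - 9) = 0.164609
L_4(-1.0) = (-1.0 - (-3))/(9 - (-3)) × (-1.0 - 0)/(9 - 0) × (-1.0 - 3)/(9 - 3) × (-1.0 - 6)/(9 - 6) = -0.028807

P(-1.0) = (-15)×L_0(-1.0) + (-4)×L_1(-1.0) + 7×L_2(-1.0) + (-4)×L_3(-1.0) + 19×L_4(-1.0)
P(-1.0) = -11.000000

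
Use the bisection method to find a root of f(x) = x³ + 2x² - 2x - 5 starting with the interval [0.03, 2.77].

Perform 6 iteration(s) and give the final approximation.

f(x) = x³ + 2x² - 2x - 5
Initial interval: [0.03, 2.77]

Iteration 1:
  c_1 = (0.030000 + 2.770000)/2 = 1.400000
  f(c_1) = f(1.400000) = -1.136000
  f(a) × f(c) ≥ 0, new interval: [1.400000, 2.770000]
Iteration 2:
  c_2 = (1.400000 + 2.770000)/2 = 2.085000
  f(c_2) = f(2.085000) = 8.588414
  f(a) × f(c) < 0, new interval: [1.400000, 2.085000]
Iteration 3:
  c_3 = (1.400000 + 2.085000)/2 = 1.742500
  f(c_3) = f(1.742500) = 2.878376
  f(a) × f(c) < 0, new interval: [1.400000, 1.742500]
Iteration 4:
  c_4 = (1.400000 + 1.742500)/2 = 1.571250
  f(c_4) = f(1.571250) = 0.674297
  f(a) × f(c) < 0, new interval: [1.400000, 1.571250]
Iteration 5:
  c_5 = (1.400000 + 1.571250)/2 = 1.485625
  f(c_5) = f(1.485625) = -0.278191
  f(a) × f(c) ≥ 0, new interval: [1.485625, 1.571250]
Iteration 6:
  c_6 = (1.485625 + 1.571250)/2 = 1.528437
  f(c_6) = f(1.528437) = 0.185983
  f(a) × f(c) < 0, new interval: [1.485625, 1.528437]

After 6 iteration(s), the approximation is c_6 = 1.528437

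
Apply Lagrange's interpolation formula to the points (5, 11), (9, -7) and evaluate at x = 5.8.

Lagrange interpolation formula:
P(x) = Σ yᵢ × Lᵢ(x)
where Lᵢ(x) = Π_{j≠i} (x - xⱼ)/(xᵢ - xⱼ)

L_0(5.8) = (5.8 - 9)/(5 - 9) = 0.800000
L_1(5.8) = (5.8 - 5)/(9 - 5) = 0.200000

P(5.8) = 11×L_0(5.8) + (-7)×L_1(5.8)
P(5.8) = 7.400000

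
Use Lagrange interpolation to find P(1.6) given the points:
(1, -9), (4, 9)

Lagrange interpolation formula:
P(x) = Σ yᵢ × Lᵢ(x)
where Lᵢ(x) = Π_{j≠i} (x - xⱼ)/(xᵢ - xⱼ)

L_0(1.6) = (1.6 - 4)/(1 - 4) = 0.800000
L_1(1.6) = (1.6 - 1)/(4 - 1) = 0.200000

P(1.6) = (-9)×L_0(1.6) + 9×L_1(1.6)
P(1.6) = -5.400000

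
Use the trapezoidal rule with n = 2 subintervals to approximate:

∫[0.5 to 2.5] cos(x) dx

f(x) = cos(x)
a = 0.5, b = 2.5, n = 2
h = (b - a)/n = 1.000000

Trapezoidal rule: (h/2)[f(x₀) + 2f(x₁) + 2f(x₂) + ... + f(xₙ)]

x_0 = 0.5000, f(x_0) = 0.877583, coefficient = 1
x_1 = 1.5000, f(x_1) = 0.070737, coefficient = 2
x_2 = 2.5000, f(x_2) = -0.801144, coefficient = 1

I ≈ (1.000000/2) × 0.217913 = 0.108957
Exact value: 0.119047
Error: 0.010090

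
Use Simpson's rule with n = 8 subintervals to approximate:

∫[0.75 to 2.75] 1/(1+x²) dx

f(x) = 1/(1+x²)
a = 0.75, b = 2.75, n = 8
h = (b - a)/n = 0.250000

Simpson's rule: (h/3)[f(x₀) + 4f(x₁) + 2f(x₂) + ... + f(xₙ)]

x_0 = 0.7500, f(x_0) = 0.640000, coefficient = 1
x_1 = 1.0000, f(x_1) = 0.500000, coefficient = 4
x_2 = 1.2500, f(x_2) = 0.390244, coefficient = 2
x_3 = 1.5000, f(x_3) = 0.307692, coefficient = 4
x_4 = 1.7500, f(x_4) = 0.246154, coefficient = 2
x_5 = 2.0000, f(x_5) = 0.200000, coefficient = 4
x_6 = 2.2500, f(x_6) = 0.164948, coefficient = 2
x_7 = 2.5000, f(x_7) = 0.137931, coefficient = 4
x_8 = 2.7500, f(x_8) = 0.116788, coefficient = 1

I ≈ (0.250000/3) × 6.941974 = 0.578498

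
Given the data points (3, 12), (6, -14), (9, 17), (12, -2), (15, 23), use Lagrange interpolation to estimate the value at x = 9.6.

Lagrange interpolation formula:
P(x) = Σ yᵢ × Lᵢ(x)
where Lᵢ(x) = Π_{j≠i} (x - xⱼ)/(xᵢ - xⱼ)

L_0(9.6) = (9.6 - 6)/(3 - 6) × (9.6 - 9)/(3 - 9) × (9.6 - 12)/(3 - 12) × (9.6 - 15)/(3 - 15) = 0.014400
L_1(9.6) = (9.6 - 3)/(6 - 3) × (9.6 - 9)/(6 - 9) × (9.6 - 12)/(6 - 12) × (9.6 - 15)/(6 - 15) = -0.105600
L_2(9.6) = (9.6 - 3)/(9 - 3) × (9.6 - 6)/(9 - 6) × (9.6 - 12)/(9 - 12) × (9.6 - 15)/(9 - 15) = 0.950400
L_3(9.6) = (9.6 - 3)/(12 - 3) × (9.6 - 6)/(12 - 6) × (9.6 - 9)/(12 - 9) × (9.6 - 15)/(12 - 15) = 0.158400
L_4(9.6) = (9.6 - 3)/(15 - 3) × (9.6 - 6)/(15 - 6) × (9.6 - 9)/(15 - 9) × (9.6 - 12)/(15 - 12) = -0.017600

P(9.6) = 12×L_0(9.6) + (-14)×L_1(9.6) + 17×L_2(9.6) + (-2)×L_3(9.6) + 23×L_4(9.6)
P(9.6) = 17.086400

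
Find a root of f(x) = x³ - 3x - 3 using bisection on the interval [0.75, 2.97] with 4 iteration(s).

f(x) = x³ - 3x - 3
Initial interval: [0.75, 2.97]

Iteration 1:
  c_1 = (0.750000 + 2.970000)/2 = 1.860000
  f(c_1) = f(1.860000) = -2.145144
  f(a) × f(c) ≥ 0, new interval: [1.860000, 2.970000]
Iteration 2:
  c_2 = (1.860000 + 2.970000)/2 = 2.415000
  f(c_2) = f(2.415000) = 3.839823
  f(a) × f(c) < 0, new interval: [1.860000, 2.415000]
Iteration 3:
  c_3 = (1.860000 + 2.415000)/2 = 2.137500
  f(c_3) = f(2.137500) = 0.353537
  f(a) × f(c) < 0, new interval: [1.860000, 2.137500]
Iteration 4:
  c_4 = (1.860000 + 2.137500)/2 = 1.998750
  f(c_4) = f(1.998750) = -1.011241
  f(a) × f(c) ≥ 0, new interval: [1.998750, 2.137500]

After 4 iteration(s), the approximation is c_4 = 1.998750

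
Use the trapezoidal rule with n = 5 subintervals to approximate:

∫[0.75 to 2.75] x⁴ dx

f(x) = x⁴
a = 0.75, b = 2.75, n = 5
h = (b - a)/n = 0.400000

Trapezoidal rule: (h/2)[f(x₀) + 2f(x₁) + 2f(x₂) + ... + f(xₙ)]

x_0 = 0.7500, f(x_0) = 0.316406, coefficient = 1
x_1 = 1.1500, f(x_1) = 1.749006, coefficient = 2
x_2 = 1.5500, f(x_2) = 5.772006, coefficient = 2
x_3 = 1.9500, f(x_3) = 14.459006, coefficient = 2
x_4 = 2.3500, f(x_4) = 30.498006, coefficient = 2
x_5 = 2.7500, f(x_5) = 57.191406, coefficient = 1

I ≈ (0.400000/2) × 162.463863 = 32.492773
Exact value: 31.407813
Error: 1.084960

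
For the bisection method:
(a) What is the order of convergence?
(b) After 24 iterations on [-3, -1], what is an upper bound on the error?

(a) Bisection has linear (order 1) convergence; the error is halved each step.

(b) Error bound = (b-a)/2^n = (-1 - (-3))/2^{24}
    = 2/2^{24}

(a) 1 (linear); (b) error ≤ 1.19e-07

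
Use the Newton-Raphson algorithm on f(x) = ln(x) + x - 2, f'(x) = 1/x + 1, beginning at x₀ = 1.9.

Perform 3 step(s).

f(x) = ln(x) + x - 2
f'(x) = 1/x + 1
x₀ = 1.9

Newton-Raphson formula: x_{n+1} = x_n - f(x_n)/f'(x_n)

Iteration 1:
  f(1.900000) = 0.541854
  f'(1.900000) = 1.526316
  x_1 = 1.900000 - 0.541854/1.526316 = 1.544992
Iteration 2:
  f(1.544992) = -0.019989
  f'(1.544992) = 1.647252
  x_2 = 1.544992 - (-0.019989)/1.647252 = 1.557127
Iteration 3:
  f(1.557127) = -0.000031
  f'(1.557127) = 1.642208
  x_3 = 1.557127 - (-0.000031)/1.642208 = 1.557146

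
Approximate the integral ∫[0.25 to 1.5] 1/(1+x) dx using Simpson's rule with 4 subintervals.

f(x) = 1/(1+x)
a = 0.25, b = 1.5, n = 4
h = (b - a)/n = 0.312500

Simpson's rule: (h/3)[f(x₀) + 4f(x₁) + 2f(x₂) + ... + f(xₙ)]

x_0 = 0.2500, f(x_0) = 0.800000, coefficient = 1
x_1 = 0.5625, f(x_1) = 0.640000, coefficient = 4
x_2 = 0.8750, f(x_2) = 0.533333, coefficient = 2
x_3 = 1.1875, f(x_3) = 0.457143, coefficient = 4
x_4 = 1.5000, f(x_4) = 0.400000, coefficient = 1

I ≈ (0.312500/3) × 6.655238 = 0.693254
Exact value: 0.693147
Error: 0.000107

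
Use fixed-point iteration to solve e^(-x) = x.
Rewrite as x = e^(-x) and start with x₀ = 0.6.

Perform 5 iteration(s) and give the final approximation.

Equation: e^(-x) = x
Fixed-point form: x = e^(-x)
x₀ = 0.6

x_1 = g(0.600000) = 0.548812
x_2 = g(0.548812) = 0.577636
x_3 = g(0.577636) = 0.561224
x_4 = g(0.561224) = 0.570511
x_5 = g(0.570511) = 0.565237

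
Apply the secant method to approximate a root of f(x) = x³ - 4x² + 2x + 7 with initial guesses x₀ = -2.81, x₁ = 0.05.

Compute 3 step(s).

f(x) = x³ - 4x² + 2x + 7
x₀ = -2.81, x₁ = 0.05

Secant formula: x_{n+1} = x_n - f(x_n)(x_n - x_{n-1})/(f(x_n) - f(x_{n-1}))

Iteration 1:
  f(-2.810000) = -52.392441
  f(0.050000) = 7.090125
  x_2 = 0.050000 - 7.090125×(0.050000 - (-2.810000))/(7.090125 - (-52.392441))
       = -0.290903
Iteration 2:
  f(0.050000) = 7.090125
  f(-0.290903) = 6.055080
  x_3 = -0.290903 - 6.055080×(-0.290903 - 0.050000)/(6.055080 - 7.090125)
       = -2.285205
Iteration 3:
  f(-0.290903) = 6.055080
  f(-2.285205) = -30.392775
  x_4 = -2.285205 - (-30.392775)×(-2.285205 - (-0.290903))/(-30.392775 - 6.055080)
       = -0.622216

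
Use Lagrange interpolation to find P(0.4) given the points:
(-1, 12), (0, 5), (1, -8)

Lagrange interpolation formula:
P(x) = Σ yᵢ × Lᵢ(x)
where Lᵢ(x) = Π_{j≠i} (x - xⱼ)/(xᵢ - xⱼ)

L_0(0.4) = (0.4 - 0)/(-1 - 0) × (0.4 - 1)/(-1 - 1) = -0.120000
L_1(0.4) = (0.4 - (-1))/(0 - (-1)) × (0.4 - 1)/(0 - 1) = 0.840000
L_2(0.4) = (0.4 - (-1))/(1 - (-1)) × (0.4 - 0)/(1 - 0) = 0.280000

P(0.4) = 12×L_0(0.4) + 5×L_1(0.4) + (-8)×L_2(0.4)
P(0.4) = 0.520000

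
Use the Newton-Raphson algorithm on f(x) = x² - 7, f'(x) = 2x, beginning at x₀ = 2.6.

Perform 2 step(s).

f(x) = x² - 7
f'(x) = 2x
x₀ = 2.6

Newton-Raphson formula: x_{n+1} = x_n - f(x_n)/f'(x_n)

Iteration 1:
  f(2.600000) = -0.240000
  f'(2.600000) = 5.200000
  x_1 = 2.600000 - (-0.240000)/5.200000 = 2.646154
Iteration 2:
  f(2.646154) = 0.002130
  f'(2.646154) = 5.292308
  x_2 = 2.646154 - 0.002130/5.292308 = 2.645751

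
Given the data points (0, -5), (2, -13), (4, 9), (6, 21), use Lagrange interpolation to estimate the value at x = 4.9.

Lagrange interpolation formula:
P(x) = Σ yᵢ × Lᵢ(x)
where Lᵢ(x) = Π_{j≠i} (x - xⱼ)/(xᵢ - xⱼ)

L_0(4.9) = (4.9 - 2)/(0 - 2) × (4.9 - 4)/(0 - 4) × (4.9 - 6)/(0 - 6) = 0.059813
L_1(4.9) = (4.9 - 0)/(2 - 0) × (4.9 - 4)/(2 - 4) × (4.9 - 6)/(2 - 6) = -0.303188
L_2(4.9) = (4.9 - 0)/(4 - 0) × (4.9 - 2)/(4 - 2) × (4.9 - 6)/(4 - 6) = 0.976937
L_3(4.9) = (4.9 - 0)/(6 - 0) × (4.9 - 2)/(6 - 2) × (4.9 - 4)/(6 - 4) = 0.266438

P(4.9) = (-5)×L_0(4.9) + (-13)×L_1(4.9) + 9×L_2(4.9) + 21×L_3(4.9)
P(4.9) = 18.030000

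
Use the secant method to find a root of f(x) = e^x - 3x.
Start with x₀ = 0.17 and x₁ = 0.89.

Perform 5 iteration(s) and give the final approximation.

f(x) = e^x - 3x
x₀ = 0.17, x₁ = 0.89

Secant formula: x_{n+1} = x_n - f(x_n)(x_n - x_{n-1})/(f(x_n) - f(x_{n-1}))

Iteration 1:
  f(0.170000) = 0.675305
  f(0.890000) = -0.234870
  x_2 = 0.890000 - (-0.234870)×(0.890000 - 0.170000)/(-0.234870 - 0.675305)
       = 0.704204
Iteration 2:
  f(0.890000) = -0.234870
  f(0.704204) = -0.090376
  x_3 = 0.704204 - (-0.090376)×(0.704204 - 0.890000)/(-0.090376 - (-0.234870))
       = 0.587996
Iteration 3:
  f(0.704204) = -0.090376
  f(0.587996) = 0.036389
  x_4 = 0.587996 - 0.036389×(0.587996 - 0.704204)/(0.036389 - (-0.090376))
       = 0.621355
Iteration 4:
  f(0.587996) = 0.036389
  f(0.621355) = -0.002616
  x_5 = 0.621355 - (-0.002616)×(0.621355 - 0.587996)/(-0.002616 - 0.036389)
       = 0.619117
Iteration 5:
  f(0.621355) = -0.002616
  f(0.619117) = -0.000064
  x_6 = 0.619117 - (-0.000064)×(0.619117 - 0.621355)/(-0.000064 - (-0.002616))
       = 0.619061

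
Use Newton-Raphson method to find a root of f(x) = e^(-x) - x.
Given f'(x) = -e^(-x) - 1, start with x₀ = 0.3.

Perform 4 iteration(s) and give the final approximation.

f(x) = e^(-x) - x
f'(x) = -e^(-x) - 1
x₀ = 0.3

Newton-Raphson formula: x_{n+1} = x_n - f(x_n)/f'(x_n)

Iteration 1:
  f(0.300000) = 0.440818
  f'(0.300000) = -1.740818
  x_1 = 0.300000 - 0.440818/(-1.740818) = 0.553225
Iteration 2:
  f(0.553225) = 0.021868
  f'(0.553225) = -1.575092
  x_2 = 0.553225 - 0.021868/(-1.575092) = 0.567108
Iteration 3:
  f(0.567108) = 0.000055
  f'(0.567108) = -1.567163
  x_3 = 0.567108 - 0.000055/(-1.567163) = 0.567143
Iteration 4:
  f(0.567143) = 0.000000
  f'(0.567143) = -1.567143
  x_4 = 0.567143 - 0.000000/(-1.567143) = 0.567143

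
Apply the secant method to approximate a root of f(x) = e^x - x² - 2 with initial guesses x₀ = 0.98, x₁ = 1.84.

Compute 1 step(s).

f(x) = e^x - x² - 2
x₀ = 0.98, x₁ = 1.84

Secant formula: x_{n+1} = x_n - f(x_n)(x_n - x_{n-1})/(f(x_n) - f(x_{n-1}))

Iteration 1:
  f(0.980000) = -0.295944
  f(1.840000) = 0.910938
  x_2 = 1.840000 - 0.910938×(1.840000 - 0.980000)/(0.910938 - (-0.295944))
       = 1.190884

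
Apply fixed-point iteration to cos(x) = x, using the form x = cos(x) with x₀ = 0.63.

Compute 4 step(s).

Equation: cos(x) = x
Fixed-point form: x = cos(x)
x₀ = 0.63

x_1 = g(0.630000) = 0.808028
x_2 = g(0.808028) = 0.690926
x_3 = g(0.690926) = 0.770656
x_4 = g(0.770656) = 0.717454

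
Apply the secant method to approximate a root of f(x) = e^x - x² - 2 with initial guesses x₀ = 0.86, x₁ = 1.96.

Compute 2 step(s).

f(x) = e^x - x² - 2
x₀ = 0.86, x₁ = 1.96

Secant formula: x_{n+1} = x_n - f(x_n)(x_n - x_{n-1})/(f(x_n) - f(x_{n-1}))

Iteration 1:
  f(0.860000) = -0.376439
  f(1.960000) = 1.257727
  x_2 = 1.960000 - 1.257727×(1.960000 - 0.860000)/(1.257727 - (-0.376439))
       = 1.113391
Iteration 2:
  f(1.960000) = 1.257727
  f(1.113391) = -0.194974
  x_3 = 1.113391 - (-0.194974)×(1.113391 - 1.960000)/(-0.194974 - 1.257727)
       = 1.227019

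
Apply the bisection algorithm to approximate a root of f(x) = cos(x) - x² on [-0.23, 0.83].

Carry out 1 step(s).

f(x) = cos(x) - x²
Initial interval: [-0.23, 0.83]

Iteration 1:
  c_1 = (-0.230000 + 0.830000)/2 = 0.300000
  f(c_1) = f(0.300000) = 0.865336
  f(a) × f(c) ≥ 0, new interval: [0.300000, 0.830000]

After 1 iteration(s), the approximation is c_1 = 0.300000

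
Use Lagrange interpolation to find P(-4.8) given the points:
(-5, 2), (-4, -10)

Lagrange interpolation formula:
P(x) = Σ yᵢ × Lᵢ(x)
where Lᵢ(x) = Π_{j≠i} (x - xⱼ)/(xᵢ - xⱼ)

L_0(-4.8) = (-4.8 - (-4))/(-5 - (-4)) = 0.800000
L_1(-4.8) = (-4.8 - (-5))/(-4 - (-5)) = 0.200000

P(-4.8) = 2×L_0(-4.8) + (-10)×L_1(-4.8)
P(-4.8) = -0.400000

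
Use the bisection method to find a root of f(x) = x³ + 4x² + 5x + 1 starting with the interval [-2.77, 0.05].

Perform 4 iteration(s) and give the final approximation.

f(x) = x³ + 4x² + 5x + 1
Initial interval: [-2.77, 0.05]

Iteration 1:
  c_1 = (-2.770000 + 0.050000)/2 = -1.360000
  f(c_1) = f(-1.360000) = -0.917056
  f(a) × f(c) ≥ 0, new interval: [-1.360000, 0.050000]
Iteration 2:
  c_2 = (-1.360000 + 0.050000)/2 = -0.655000
  f(c_2) = f(-0.655000) = -0.839911
  f(a) × f(c) ≥ 0, new interval: [-0.655000, 0.050000]
Iteration 3:
  c_3 = (-0.655000 + 0.050000)/2 = -0.302500
  f(c_3) = f(-0.302500) = -0.174156
  f(a) × f(c) ≥ 0, new interval: [-0.302500, 0.050000]
Iteration 4:
  c_4 = (-0.302500 + 0.050000)/2 = -0.126250
  f(c_4) = f(-0.126250) = 0.430494
  f(a) × f(c) < 0, new interval: [-0.302500, -0.126250]

After 4 iteration(s), the approximation is c_4 = -0.126250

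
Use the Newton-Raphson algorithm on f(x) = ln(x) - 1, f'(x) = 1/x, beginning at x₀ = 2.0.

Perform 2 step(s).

f(x) = ln(x) - 1
f'(x) = 1/x
x₀ = 2.0

Newton-Raphson formula: x_{n+1} = x_n - f(x_n)/f'(x_n)

Iteration 1:
  f(2.000000) = -0.306853
  f'(2.000000) = 0.500000
  x_1 = 2.000000 - (-0.306853)/0.500000 = 2.613706
Iteration 2:
  f(2.613706) = -0.039231
  f'(2.613706) = 0.382599
  x_2 = 2.613706 - (-0.039231)/0.382599 = 2.716244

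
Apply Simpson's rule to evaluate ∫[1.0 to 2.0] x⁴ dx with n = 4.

f(x) = x⁴
a = 1.0, b = 2.0, n = 4
h = (b - a)/n = 0.250000

Simpson's rule: (h/3)[f(x₀) + 4f(x₁) + 2f(x₂) + ... + f(xₙ)]

x_0 = 1.0000, f(x_0) = 1.000000, coefficient = 1
x_1 = 1.2500, f(x_1) = 2.441406, coefficient = 4
x_2 = 1.5000, f(x_2) = 5.062500, coefficient = 2
x_3 = 1.7500, f(x_3) = 9.378906, coefficient = 4
x_4 = 2.0000, f(x_4) = 16.000000, coefficient = 1

I ≈ (0.250000/3) × 74.406250 = 6.200521
Exact value: 6.200000
Error: 0.000521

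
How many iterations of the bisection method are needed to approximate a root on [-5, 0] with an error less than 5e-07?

We need (b-a)/2^n ≤ 5e-07
(0 - (-5))/2^n ≤ 5e-07
5/2^n ≤ 5e-07
2^n ≥ 10000000
n ≥ log₂(10000000) = 23.25
n ≥ 24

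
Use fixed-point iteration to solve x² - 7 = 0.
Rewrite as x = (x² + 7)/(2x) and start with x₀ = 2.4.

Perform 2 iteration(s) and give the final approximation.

Equation: x² - 7 = 0
Fixed-point form: x = (x² + 7)/(2x)
x₀ = 2.4

x_1 = g(2.400000) = 2.658333
x_2 = g(2.658333) = 2.645781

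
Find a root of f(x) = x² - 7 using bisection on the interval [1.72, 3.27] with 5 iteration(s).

f(x) = x² - 7
Initial interval: [1.72, 3.27]

Iteration 1:
  c_1 = (1.720000 + 3.270000)/2 = 2.495000
  f(c_1) = f(2.495000) = -0.774975
  f(a) × f(c) ≥ 0, new interval: [2.495000, 3.270000]
Iteration 2:
  c_2 = (2.495000 + 3.270000)/2 = 2.882500
  f(c_2) = f(2.882500) = 1.308806
  f(a) × f(c) < 0, new interval: [2.495000, 2.882500]
Iteration 3:
  c_3 = (2.495000 + 2.882500)/2 = 2.688750
  f(c_3) = f(2.688750) = 0.229377
  f(a) × f(c) < 0, new interval: [2.495000, 2.688750]
Iteration 4:
  c_4 = (2.495000 + 2.688750)/2 = 2.591875
  f(c_4) = f(2.591875) = -0.282184
  f(a) × f(c) ≥ 0, new interval: [2.591875, 2.688750]
Iteration 5:
  c_5 = (2.591875 + 2.688750)/2 = 2.640313
  f(c_5) = f(2.640313) = -0.028750
  f(a) × f(c) ≥ 0, new interval: [2.640313, 2.688750]

After 5 iteration(s), the approximation is c_5 = 2.640313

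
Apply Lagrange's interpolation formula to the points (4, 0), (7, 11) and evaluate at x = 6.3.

Lagrange interpolation formula:
P(x) = Σ yᵢ × Lᵢ(x)
where Lᵢ(x) = Π_{j≠i} (x - xⱼ)/(xᵢ - xⱼ)

L_0(6.3) = (6.3 - 7)/(4 - 7) = 0.233333
L_1(6.3) = (6.3 - 4)/(7 - 4) = 0.766667

P(6.3) = 0×L_0(6.3) + 11×L_1(6.3)
P(6.3) = 8.433333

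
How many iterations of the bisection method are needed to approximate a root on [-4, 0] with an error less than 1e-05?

We need (b-a)/2^n ≤ 1e-05
(0 - (-4))/2^n ≤ 1e-05
4/2^n ≤ 1e-05
2^n ≥ 400000
n ≥ log₂(400000) = 18.61
n ≥ 19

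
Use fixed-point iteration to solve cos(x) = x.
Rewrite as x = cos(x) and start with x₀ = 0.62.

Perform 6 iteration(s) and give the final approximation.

Equation: cos(x) = x
Fixed-point form: x = cos(x)
x₀ = 0.62

x_1 = g(0.620000) = 0.813878
x_2 = g(0.813878) = 0.686684
x_3 = g(0.686684) = 0.773352
x_4 = g(0.773352) = 0.715573
x_5 = g(0.715573) = 0.754718
x_6 = g(0.754718) = 0.728465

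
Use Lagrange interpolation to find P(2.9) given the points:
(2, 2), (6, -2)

Lagrange interpolation formula:
P(x) = Σ yᵢ × Lᵢ(x)
where Lᵢ(x) = Π_{j≠i} (x - xⱼ)/(xᵢ - xⱼ)

L_0(2.9) = (2.9 - 6)/(2 - 6) = 0.775000
L_1(2.9) = (2.9 - 2)/(6 - 2) = 0.225000

P(2.9) = 2×L_0(2.9) + (-2)×L_1(2.9)
P(2.9) = 1.100000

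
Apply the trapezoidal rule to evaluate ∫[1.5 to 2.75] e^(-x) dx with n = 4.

f(x) = e^(-x)
a = 1.5, b = 2.75, n = 4
h = (b - a)/n = 0.312500

Trapezoidal rule: (h/2)[f(x₀) + 2f(x₁) + 2f(x₂) + ... + f(xₙ)]

x_0 = 1.5000, f(x_0) = 0.223130, coefficient = 1
x_1 = 1.8125, f(x_1) = 0.163246, coefficient = 2
x_2 = 2.1250, f(x_2) = 0.119433, coefficient = 2
x_3 = 2.4375, f(x_3) = 0.087379, coefficient = 2
x_4 = 2.7500, f(x_4) = 0.063928, coefficient = 1

I ≈ (0.312500/2) × 1.027173 = 0.160496
Exact value: 0.159202
Error: 0.001293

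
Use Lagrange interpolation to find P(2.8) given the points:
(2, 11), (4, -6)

Lagrange interpolation formula:
P(x) = Σ yᵢ × Lᵢ(x)
where Lᵢ(x) = Π_{j≠i} (x - xⱼ)/(xᵢ - xⱼ)

L_0(2.8) = (2.8 - 4)/(2 - 4) = 0.600000
L_1(2.8) = (2.8 - 2)/(4 - 2) = 0.400000

P(2.8) = 11×L_0(2.8) + (-6)×L_1(2.8)
P(2.8) = 4.200000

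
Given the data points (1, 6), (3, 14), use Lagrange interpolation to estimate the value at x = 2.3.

Lagrange interpolation formula:
P(x) = Σ yᵢ × Lᵢ(x)
where Lᵢ(x) = Π_{j≠i} (x - xⱼ)/(xᵢ - xⱼ)

L_0(2.3) = (2.3 - 3)/(1 - 3) = 0.350000
L_1(2.3) = (2.3 - 1)/(3 - 1) = 0.650000

P(2.3) = 6×L_0(2.3) + 14×L_1(2.3)
P(2.3) = 11.200000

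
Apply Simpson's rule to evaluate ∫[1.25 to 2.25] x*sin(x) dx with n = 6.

f(x) = x*sin(x)
a = 1.25, b = 2.25, n = 6
h = (b - a)/n = 0.166667

Simpson's rule: (h/3)[f(x₀) + 4f(x₁) + 2f(x₂) + ... + f(xₙ)]

x_0 = 1.2500, f(x_0) = 1.186231, coefficient = 1
x_1 = 1.4167, f(x_1) = 1.399873, coefficient = 4
x_2 = 1.5833, f(x_2) = 1.583209, coefficient = 2
x_3 = 1.7500, f(x_3) = 1.721975, coefficient = 4
x_4 = 1.9167, f(x_4) = 1.803163, coefficient = 2
x_5 = 2.0833, f(x_5) = 1.815632, coefficient = 4
x_6 = 2.2500, f(x_6) = 1.750665, coefficient = 1

I ≈ (0.166667/3) × 29.459559 = 1.636642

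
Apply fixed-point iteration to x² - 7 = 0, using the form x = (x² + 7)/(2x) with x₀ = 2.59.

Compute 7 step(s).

Equation: x² - 7 = 0
Fixed-point form: x = (x² + 7)/(2x)
x₀ = 2.59

x_1 = g(2.590000) = 2.646351
x_2 = g(2.646351) = 2.645751
x_3 = g(2.645751) = 2.645751
x_4 = g(2.645751) = 2.645751
x_5 = g(2.645751) = 2.645751
x_6 = g(2.645751) = 2.645751
x_7 = g(2.645751) = 2.645751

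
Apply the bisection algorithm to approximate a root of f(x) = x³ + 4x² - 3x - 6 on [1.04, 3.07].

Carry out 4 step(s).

f(x) = x³ + 4x² - 3x - 6
Initial interval: [1.04, 3.07]

Iteration 1:
  c_1 = (1.040000 + 3.070000)/2 = 2.055000
  f(c_1) = f(2.055000) = 13.405416
  f(a) × f(c) < 0, new interval: [1.040000, 2.055000]
Iteration 2:
  c_2 = (1.040000 + 2.055000)/2 = 1.547500
  f(c_2) = f(1.547500) = 2.642410
  f(a) × f(c) < 0, new interval: [1.040000, 1.547500]
Iteration 3:
  c_3 = (1.040000 + 1.547500)/2 = 1.293750
  f(c_3) = f(1.293750) = -1.020629
  f(a) × f(c) ≥ 0, new interval: [1.293750, 1.547500]
Iteration 4:
  c_4 = (1.293750 + 1.547500)/2 = 1.420625
  f(c_4) = f(1.420625) = 0.677897
  f(a) × f(c) < 0, new interval: [1.293750, 1.420625]

After 4 iteration(s), the approximation is c_4 = 1.420625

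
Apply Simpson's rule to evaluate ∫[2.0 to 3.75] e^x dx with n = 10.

f(x) = e^x
a = 2.0, b = 3.75, n = 10
h = (b - a)/n = 0.175000

Simpson's rule: (h/3)[f(x₀) + 4f(x₁) + 2f(x₂) + ... + f(xₙ)]

x_0 = 2.0000, f(x_0) = 7.389056, coefficient = 1
x_1 = 2.1750, f(x_1) = 8.802185, coefficient = 4
x_2 = 2.3500, f(x_2) = 10.485570, coefficient = 2
x_3 = 2.5250, f(x_3) = 12.490895, coefficient = 4
x_4 = 2.7000, f(x_4) = 14.879732, coefficient = 2
x_5 = 2.8750, f(x_5) = 17.725424, coefficient = 4
x_6 = 3.0500, f(x_6) = 21.115344, coefficient = 2
x_7 = 3.2250, f(x_7) = 25.153574, coefficient = 4
x_8 = 3.4000, f(x_8) = 29.964100, coefficient = 2
x_9 = 3.5750, f(x_9) = 35.694621, coefficient = 4
x_10 = 3.7500, f(x_10) = 42.521082, coefficient = 1

I ≈ (0.175000/3) × 602.266428 = 35.132208
Exact value: 35.132026
Error: 0.000182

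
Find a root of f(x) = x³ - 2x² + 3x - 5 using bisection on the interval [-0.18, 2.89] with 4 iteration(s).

f(x) = x³ - 2x² + 3x - 5
Initial interval: [-0.18, 2.89]

Iteration 1:
  c_1 = (-0.180000 + 2.890000)/2 = 1.355000
  f(c_1) = f(1.355000) = -2.119236
  f(a) × f(c) ≥ 0, new interval: [1.355000, 2.890000]
Iteration 2:
  c_2 = (1.355000 + 2.890000)/2 = 2.122500
  f(c_2) = f(2.122500) = 1.919363
  f(a) × f(c) < 0, new interval: [1.355000, 2.122500]
Iteration 3:
  c_3 = (1.355000 + 2.122500)/2 = 1.738750
  f(c_3) = f(1.738750) = -0.573574
  f(a) × f(c) ≥ 0, new interval: [1.738750, 2.122500]
Iteration 4:
  c_4 = (1.738750 + 2.122500)/2 = 1.930625
  f(c_4) = f(1.930625) = 0.533293
  f(a) × f(c) < 0, new interval: [1.738750, 1.930625]

After 4 iteration(s), the approximation is c_4 = 1.930625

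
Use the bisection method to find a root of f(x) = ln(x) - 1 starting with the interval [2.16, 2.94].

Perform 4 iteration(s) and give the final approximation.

f(x) = ln(x) - 1
Initial interval: [2.16, 2.94]

Iteration 1:
  c_1 = (2.160000 + 2.940000)/2 = 2.550000
  f(c_1) = f(2.550000) = -0.063907
  f(a) × f(c) ≥ 0, new interval: [2.550000, 2.940000]
Iteration 2:
  c_2 = (2.550000 + 2.940000)/2 = 2.745000
  f(c_2) = f(2.745000) = 0.009781
  f(a) × f(c) < 0, new interval: [2.550000, 2.745000]
Iteration 3:
  c_3 = (2.550000 + 2.745000)/2 = 2.647500
  f(c_3) = f(2.647500) = -0.026384
  f(a) × f(c) ≥ 0, new interval: [2.647500, 2.745000]
Iteration 4:
  c_4 = (2.647500 + 2.745000)/2 = 2.696250
  f(c_4) = f(2.696250) = -0.008138
  f(a) × f(c) ≥ 0, new interval: [2.696250, 2.745000]

After 4 iteration(s), the approximation is c_4 = 2.696250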